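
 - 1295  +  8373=7078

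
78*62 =4836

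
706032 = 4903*144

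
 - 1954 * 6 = - 11724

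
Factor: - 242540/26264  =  -2^(-1)*5^1*7^( - 2 )*181^1 = - 905/98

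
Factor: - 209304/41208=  - 513/101 = -3^3*19^1*101^( - 1 ) 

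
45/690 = 3/46 = 0.07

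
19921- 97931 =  - 78010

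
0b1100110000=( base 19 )24i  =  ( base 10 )816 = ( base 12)580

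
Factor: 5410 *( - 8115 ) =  - 2^1*3^1*5^2*541^2 = -43902150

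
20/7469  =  20/7469 = 0.00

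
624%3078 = 624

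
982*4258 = 4181356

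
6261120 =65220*96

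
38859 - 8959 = 29900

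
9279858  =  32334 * 287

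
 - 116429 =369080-485509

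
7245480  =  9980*726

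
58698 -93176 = -34478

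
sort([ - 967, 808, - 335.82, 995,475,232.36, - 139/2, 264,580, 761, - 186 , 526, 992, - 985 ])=[ - 985, - 967, - 335.82,-186, - 139/2, 232.36, 264, 475, 526,580, 761, 808,992,995]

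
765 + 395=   1160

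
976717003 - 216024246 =760692757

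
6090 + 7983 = 14073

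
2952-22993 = -20041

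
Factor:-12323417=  - 1319^1*9343^1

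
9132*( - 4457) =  - 40701324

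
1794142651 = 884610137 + 909532514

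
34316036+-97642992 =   -  63326956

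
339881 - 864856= -524975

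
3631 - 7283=- 3652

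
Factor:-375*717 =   -  268875 = -  3^2*5^3*239^1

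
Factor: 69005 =5^1 * 37^1*373^1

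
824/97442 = 412/48721 = 0.01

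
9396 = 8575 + 821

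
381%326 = 55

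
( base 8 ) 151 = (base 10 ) 105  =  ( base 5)410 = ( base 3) 10220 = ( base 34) 33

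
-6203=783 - 6986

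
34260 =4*8565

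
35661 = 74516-38855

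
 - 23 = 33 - 56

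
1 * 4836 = 4836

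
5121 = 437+4684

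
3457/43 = 80+17/43 = 80.40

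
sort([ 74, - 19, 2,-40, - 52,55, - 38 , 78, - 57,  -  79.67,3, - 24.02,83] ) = [ - 79.67, - 57, - 52, - 40, - 38 , - 24.02, - 19,  2,3, 55, 74 , 78,83]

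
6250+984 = 7234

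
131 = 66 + 65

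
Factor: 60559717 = 60559717^1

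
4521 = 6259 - 1738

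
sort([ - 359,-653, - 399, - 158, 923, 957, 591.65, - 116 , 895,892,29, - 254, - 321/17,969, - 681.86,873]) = [ - 681.86, - 653, - 399, - 359, - 254, - 158,- 116, - 321/17  ,  29,  591.65,873,892,895,923,957,969 ]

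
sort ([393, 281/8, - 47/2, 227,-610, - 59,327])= [ - 610, - 59,  -  47/2, 281/8, 227,  327, 393]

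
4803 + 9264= 14067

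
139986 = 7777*18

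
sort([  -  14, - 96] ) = [ - 96, - 14] 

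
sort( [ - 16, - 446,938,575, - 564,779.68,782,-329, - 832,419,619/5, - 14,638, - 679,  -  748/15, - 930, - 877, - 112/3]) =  [ - 930, - 877, - 832,-679, - 564,-446 , - 329, - 748/15 ,-112/3 , - 16, - 14, 619/5,419,575,638,779.68,782, 938]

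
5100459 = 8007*637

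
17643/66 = 267 + 7/22 = 267.32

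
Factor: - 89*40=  - 2^3*5^1*89^1 = - 3560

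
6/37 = 6/37 = 0.16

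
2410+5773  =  8183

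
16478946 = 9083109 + 7395837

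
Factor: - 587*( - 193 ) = 113291 = 193^1 * 587^1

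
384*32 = 12288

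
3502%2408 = 1094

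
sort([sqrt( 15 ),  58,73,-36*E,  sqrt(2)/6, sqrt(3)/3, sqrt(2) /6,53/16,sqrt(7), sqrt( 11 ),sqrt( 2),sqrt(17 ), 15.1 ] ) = [ - 36*E,sqrt( 2)/6, sqrt(2 ) /6, sqrt(3 ) /3, sqrt (2) , sqrt(7),53/16,sqrt(11 ),sqrt(15 ), sqrt( 17), 15.1, 58,  73] 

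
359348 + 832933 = 1192281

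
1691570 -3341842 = -1650272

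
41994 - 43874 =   -  1880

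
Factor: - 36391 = - 151^1 * 241^1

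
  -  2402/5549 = -2402/5549 =-0.43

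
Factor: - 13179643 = -13179643^1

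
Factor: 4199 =13^1*17^1*19^1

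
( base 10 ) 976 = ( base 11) 808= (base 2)1111010000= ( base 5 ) 12401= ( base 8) 1720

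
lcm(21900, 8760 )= 43800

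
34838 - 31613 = 3225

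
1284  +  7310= 8594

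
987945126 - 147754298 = 840190828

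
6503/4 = 1625 + 3/4  =  1625.75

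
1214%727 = 487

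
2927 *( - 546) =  - 1598142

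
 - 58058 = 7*(-8294 ) 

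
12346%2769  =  1270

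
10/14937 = 10/14937=0.00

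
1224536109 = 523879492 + 700656617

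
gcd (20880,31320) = 10440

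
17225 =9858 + 7367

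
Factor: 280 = 2^3*5^1*7^1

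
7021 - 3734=3287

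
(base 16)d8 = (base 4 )3120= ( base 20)ag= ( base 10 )216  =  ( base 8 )330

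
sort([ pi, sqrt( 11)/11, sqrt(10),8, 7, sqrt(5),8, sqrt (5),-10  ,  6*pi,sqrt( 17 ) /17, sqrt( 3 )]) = [ - 10,  sqrt(17)/17,sqrt ( 11)/11, sqrt( 3), sqrt ( 5),sqrt(5 ), pi,sqrt( 10),7, 8, 8,6*pi ] 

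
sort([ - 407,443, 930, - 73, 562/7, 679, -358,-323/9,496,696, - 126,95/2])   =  [-407, - 358, - 126,-73, - 323/9,95/2 , 562/7 , 443 , 496,679,696 , 930 ]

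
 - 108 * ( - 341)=36828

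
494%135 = 89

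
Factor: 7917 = 3^1 *7^1*13^1  *  29^1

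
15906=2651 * 6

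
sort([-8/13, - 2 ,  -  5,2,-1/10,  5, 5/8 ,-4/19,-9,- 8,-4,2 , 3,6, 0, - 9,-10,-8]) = [ - 10, - 9, - 9,-8,-8,-5, - 4, - 2,-8/13, - 4/19,-1/10, 0,5/8, 2,2 , 3,5,6 ] 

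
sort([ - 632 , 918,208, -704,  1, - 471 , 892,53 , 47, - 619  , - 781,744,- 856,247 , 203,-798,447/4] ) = [ - 856, - 798 , - 781 ,-704,-632, - 619 , - 471, 1 , 47,53,447/4,203, 208 , 247,  744 , 892,918] 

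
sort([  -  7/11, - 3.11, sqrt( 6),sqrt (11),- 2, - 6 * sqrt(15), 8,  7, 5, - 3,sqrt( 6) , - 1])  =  [  -  6*sqrt( 15),- 3.11, - 3 , - 2, - 1,-7/11,sqrt( 6),  sqrt(6 ), sqrt( 11 ),5,7, 8 ]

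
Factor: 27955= 5^1*5591^1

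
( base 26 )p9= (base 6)3015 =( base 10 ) 659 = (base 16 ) 293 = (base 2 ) 1010010011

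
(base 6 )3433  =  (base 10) 813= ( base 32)PD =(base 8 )1455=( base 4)30231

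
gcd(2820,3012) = 12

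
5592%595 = 237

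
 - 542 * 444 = -240648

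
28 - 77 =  - 49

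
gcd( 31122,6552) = 1638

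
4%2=0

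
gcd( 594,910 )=2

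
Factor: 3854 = 2^1*41^1*47^1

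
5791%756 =499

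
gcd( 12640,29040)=80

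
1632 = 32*51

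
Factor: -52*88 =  - 4576=- 2^5*11^1*13^1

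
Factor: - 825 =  - 3^1 * 5^2*11^1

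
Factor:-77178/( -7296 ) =2^( - 6)*677^1 =677/64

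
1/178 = 1/178 = 0.01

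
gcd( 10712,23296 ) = 104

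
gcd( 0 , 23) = 23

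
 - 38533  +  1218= - 37315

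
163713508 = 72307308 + 91406200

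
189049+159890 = 348939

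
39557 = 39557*1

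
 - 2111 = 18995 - 21106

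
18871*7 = 132097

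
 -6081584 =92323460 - 98405044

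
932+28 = 960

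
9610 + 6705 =16315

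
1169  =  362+807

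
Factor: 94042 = 2^1*13^1 *3617^1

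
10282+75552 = 85834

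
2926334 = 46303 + 2880031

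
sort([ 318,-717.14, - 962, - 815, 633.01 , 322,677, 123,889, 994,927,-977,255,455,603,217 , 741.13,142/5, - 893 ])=[ -977,  -  962,- 893,  -  815,-717.14,142/5,123,217, 255, 318,  322, 455,603,633.01,677,741.13, 889, 927,994 ]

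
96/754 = 48/377 = 0.13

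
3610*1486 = 5364460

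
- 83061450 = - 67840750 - 15220700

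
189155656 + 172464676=361620332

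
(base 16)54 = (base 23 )3F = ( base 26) 36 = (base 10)84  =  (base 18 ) 4C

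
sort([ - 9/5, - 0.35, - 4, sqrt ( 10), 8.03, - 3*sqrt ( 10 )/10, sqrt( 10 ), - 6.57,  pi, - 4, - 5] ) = [ - 6.57, - 5,-4, - 4, - 9/5, - 3* sqrt( 10 ) /10 , - 0.35, pi , sqrt( 10),sqrt(10 ), 8.03]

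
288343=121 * 2383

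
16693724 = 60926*274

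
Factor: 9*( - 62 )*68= - 37944 = - 2^3*3^2*17^1*31^1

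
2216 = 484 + 1732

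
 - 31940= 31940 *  ( - 1 ) 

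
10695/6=3565/2 = 1782.50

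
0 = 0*20933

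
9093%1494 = 129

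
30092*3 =90276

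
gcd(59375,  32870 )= 95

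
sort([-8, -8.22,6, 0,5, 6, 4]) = [  -  8.22, - 8,0,4, 5, 6, 6]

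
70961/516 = 70961/516=137.52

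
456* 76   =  34656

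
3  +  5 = 8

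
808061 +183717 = 991778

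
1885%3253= 1885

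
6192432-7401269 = -1208837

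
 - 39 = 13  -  52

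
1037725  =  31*33475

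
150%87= 63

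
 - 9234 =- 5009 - 4225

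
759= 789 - 30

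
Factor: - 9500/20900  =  -5/11 = -5^1*11^(- 1 )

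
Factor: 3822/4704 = 13/16 = 2^(-4 )*13^1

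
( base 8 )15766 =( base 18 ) 141c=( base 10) 7158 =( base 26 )af8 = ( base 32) 6VM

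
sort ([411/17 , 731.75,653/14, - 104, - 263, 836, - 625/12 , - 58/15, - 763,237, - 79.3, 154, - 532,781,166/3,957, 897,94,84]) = [ - 763, - 532, - 263, - 104, - 79.3, - 625/12, - 58/15, 411/17,653/14,166/3, 84,  94,154, 237,731.75,781,836,897, 957] 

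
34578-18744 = 15834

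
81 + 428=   509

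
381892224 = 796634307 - 414742083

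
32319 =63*513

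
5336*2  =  10672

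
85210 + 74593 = 159803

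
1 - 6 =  - 5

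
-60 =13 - 73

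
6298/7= 899 + 5/7 = 899.71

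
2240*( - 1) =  - 2240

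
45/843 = 15/281 = 0.05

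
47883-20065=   27818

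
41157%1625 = 532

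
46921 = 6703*7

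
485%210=65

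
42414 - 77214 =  - 34800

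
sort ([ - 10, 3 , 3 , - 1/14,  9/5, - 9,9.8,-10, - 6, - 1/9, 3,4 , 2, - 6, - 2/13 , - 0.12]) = [ - 10,-10 , - 9, - 6 , - 6, - 2/13, -0.12,  -  1/9, - 1/14,9/5 , 2, 3, 3,3, 4 , 9.8 ] 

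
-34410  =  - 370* 93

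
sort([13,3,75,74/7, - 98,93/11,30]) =[ - 98, 3,93/11,74/7,13,30,75]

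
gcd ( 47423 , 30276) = 1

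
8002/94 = 4001/47 = 85.13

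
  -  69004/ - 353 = 195 + 169/353 = 195.48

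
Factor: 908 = 2^2*227^1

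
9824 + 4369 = 14193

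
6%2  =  0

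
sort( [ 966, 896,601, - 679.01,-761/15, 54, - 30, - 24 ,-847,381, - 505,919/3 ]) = [ - 847, - 679.01, - 505, - 761/15,-30, -24, 54, 919/3,381,601,896, 966 ]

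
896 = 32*28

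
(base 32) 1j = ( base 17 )30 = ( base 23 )25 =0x33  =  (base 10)51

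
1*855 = 855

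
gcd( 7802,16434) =166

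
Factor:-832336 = - 2^4 * 52021^1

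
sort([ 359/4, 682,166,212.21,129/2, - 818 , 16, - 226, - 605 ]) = [ - 818, - 605 ,-226,16, 129/2,  359/4,166, 212.21, 682]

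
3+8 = 11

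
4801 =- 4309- - 9110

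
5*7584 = 37920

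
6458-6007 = 451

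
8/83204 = 2/20801 = 0.00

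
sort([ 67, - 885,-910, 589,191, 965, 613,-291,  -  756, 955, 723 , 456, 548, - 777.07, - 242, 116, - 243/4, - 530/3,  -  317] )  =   [  -  910,-885,-777.07, - 756,  -  317, - 291,-242,  -  530/3, - 243/4, 67, 116  ,  191,  456,548, 589, 613, 723, 955, 965]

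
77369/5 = 77369/5 = 15473.80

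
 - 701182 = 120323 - 821505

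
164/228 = 41/57 = 0.72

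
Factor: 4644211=11^1*13^1*47^1 * 691^1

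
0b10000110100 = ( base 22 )24k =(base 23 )20i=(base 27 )1cn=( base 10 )1076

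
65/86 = 65/86 = 0.76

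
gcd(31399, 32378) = 1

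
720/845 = 144/169 = 0.85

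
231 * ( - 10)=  - 2310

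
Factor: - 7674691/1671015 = -3^ ( - 1)*5^( - 1)*17^(-1)*6553^( -1 )*7674691^1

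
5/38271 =5/38271 = 0.00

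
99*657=65043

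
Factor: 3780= 2^2*3^3*5^1*7^1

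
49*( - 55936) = -2740864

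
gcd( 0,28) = 28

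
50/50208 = 25/25104 = 0.00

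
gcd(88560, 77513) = 1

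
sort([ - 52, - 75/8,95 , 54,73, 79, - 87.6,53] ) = [ - 87.6, -52, - 75/8,53,54,73,79,95 ]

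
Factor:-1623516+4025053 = 2401537= 2401537^1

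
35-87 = -52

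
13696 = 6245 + 7451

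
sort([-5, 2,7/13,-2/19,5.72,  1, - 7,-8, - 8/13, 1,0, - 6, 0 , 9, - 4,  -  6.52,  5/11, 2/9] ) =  [  -  8 , - 7,-6.52, - 6 , - 5,-4,-8/13, - 2/19  ,  0,0, 2/9, 5/11, 7/13,1, 1,2,5.72,9]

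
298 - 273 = 25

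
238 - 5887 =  - 5649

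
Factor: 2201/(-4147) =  - 11^( - 1)*13^( - 1)*29^( - 1 )*31^1*71^1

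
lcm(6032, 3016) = 6032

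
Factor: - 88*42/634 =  - 2^3 *3^1*7^1*11^1*317^( - 1 ) = - 1848/317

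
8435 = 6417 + 2018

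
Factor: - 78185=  - 5^1*19^1*823^1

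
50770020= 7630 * 6654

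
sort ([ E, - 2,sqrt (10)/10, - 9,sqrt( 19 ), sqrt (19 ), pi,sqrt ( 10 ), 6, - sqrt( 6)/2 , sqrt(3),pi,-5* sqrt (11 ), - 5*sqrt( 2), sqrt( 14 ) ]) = [  -  5*sqrt(11),-9, - 5*sqrt( 2), - 2, - sqrt(6)/2,sqrt( 10 )/10,sqrt(3 ),  E, pi,pi, sqrt( 10 ),sqrt( 14),sqrt( 19),sqrt( 19),6 ] 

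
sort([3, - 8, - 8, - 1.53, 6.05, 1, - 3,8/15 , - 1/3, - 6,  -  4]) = [-8, - 8, - 6,-4, - 3,-1.53, - 1/3, 8/15, 1, 3, 6.05]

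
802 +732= 1534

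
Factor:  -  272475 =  - 3^2 * 5^2 * 7^1*173^1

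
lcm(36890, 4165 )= 258230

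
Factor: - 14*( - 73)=1022=   2^1 * 7^1*73^1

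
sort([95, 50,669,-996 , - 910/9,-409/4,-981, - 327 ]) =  [- 996, - 981, - 327,-409/4, - 910/9, 50,  95,  669]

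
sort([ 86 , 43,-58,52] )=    [ - 58, 43,  52, 86 ]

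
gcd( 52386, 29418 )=6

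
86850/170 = 8685/17= 510.88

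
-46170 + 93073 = 46903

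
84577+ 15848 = 100425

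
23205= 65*357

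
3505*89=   311945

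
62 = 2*31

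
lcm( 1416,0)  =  0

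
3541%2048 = 1493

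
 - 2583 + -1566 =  - 4149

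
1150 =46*25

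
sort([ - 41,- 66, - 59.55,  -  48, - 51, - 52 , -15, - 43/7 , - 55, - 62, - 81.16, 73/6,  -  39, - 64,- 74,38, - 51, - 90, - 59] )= [ - 90, - 81.16, - 74, - 66, - 64 , - 62,-59.55, - 59, - 55, - 52, - 51,-51, - 48, - 41,  -  39,-15, - 43/7, 73/6, 38]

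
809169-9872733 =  - 9063564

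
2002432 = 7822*256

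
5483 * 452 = 2478316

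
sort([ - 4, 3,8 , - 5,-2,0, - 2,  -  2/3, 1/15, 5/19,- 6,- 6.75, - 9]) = [ - 9,-6.75, - 6, - 5, - 4 , - 2, - 2, - 2/3,0, 1/15, 5/19, 3,8]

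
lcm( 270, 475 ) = 25650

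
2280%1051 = 178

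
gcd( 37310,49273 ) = 7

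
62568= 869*72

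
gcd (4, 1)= 1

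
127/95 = 127/95 = 1.34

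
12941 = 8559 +4382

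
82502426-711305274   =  -628802848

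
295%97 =4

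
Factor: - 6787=-11^1*617^1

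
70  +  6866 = 6936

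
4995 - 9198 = - 4203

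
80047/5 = 80047/5 = 16009.40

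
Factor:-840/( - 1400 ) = 3^1*5^(-1 ) = 3/5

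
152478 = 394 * 387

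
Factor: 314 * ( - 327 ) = -102678 = - 2^1* 3^1*109^1 * 157^1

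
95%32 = 31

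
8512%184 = 48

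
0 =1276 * 0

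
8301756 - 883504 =7418252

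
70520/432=8815/54=163.24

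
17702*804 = 14232408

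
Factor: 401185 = 5^1* 19^1*41^1*103^1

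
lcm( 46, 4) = 92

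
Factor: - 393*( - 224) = 2^5*3^1*7^1*131^1=88032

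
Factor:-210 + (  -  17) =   -  227^1 = - 227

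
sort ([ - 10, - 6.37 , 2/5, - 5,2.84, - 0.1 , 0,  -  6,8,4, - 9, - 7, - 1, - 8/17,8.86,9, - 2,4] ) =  [ - 10, - 9,  -  7,-6.37 , - 6, - 5, - 2, - 1,-8/17, - 0.1 , 0 , 2/5,2.84,4, 4, 8 , 8.86 , 9] 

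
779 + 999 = 1778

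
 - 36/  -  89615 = 36/89615=   0.00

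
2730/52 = 52+1/2 = 52.50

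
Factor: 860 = 2^2 * 5^1*43^1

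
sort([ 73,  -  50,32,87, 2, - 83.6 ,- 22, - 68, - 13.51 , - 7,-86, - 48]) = [ - 86,-83.6 , - 68, - 50,-48, - 22,-13.51,- 7 , 2, 32, 73,  87]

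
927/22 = 42+3/22= 42.14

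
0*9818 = 0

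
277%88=13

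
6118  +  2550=8668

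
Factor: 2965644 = 2^2*3^2*11^1  *  7489^1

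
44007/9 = 14669/3  =  4889.67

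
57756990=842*68595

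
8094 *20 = 161880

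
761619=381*1999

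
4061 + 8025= 12086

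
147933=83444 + 64489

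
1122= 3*374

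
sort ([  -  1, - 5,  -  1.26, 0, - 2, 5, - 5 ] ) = [ - 5,  -  5, - 2,  -  1.26,  -  1, 0,5] 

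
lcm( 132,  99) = 396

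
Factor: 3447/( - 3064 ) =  - 9/8= - 2^(-3)*3^2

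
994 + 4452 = 5446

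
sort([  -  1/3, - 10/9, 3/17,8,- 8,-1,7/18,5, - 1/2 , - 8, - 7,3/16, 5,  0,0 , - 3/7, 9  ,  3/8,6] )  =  [ - 8, - 8,-7, - 10/9, - 1, - 1/2,  -  3/7, - 1/3, 0,  0,  3/17, 3/16 , 3/8, 7/18,  5,5, 6,8, 9] 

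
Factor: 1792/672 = 8/3=2^3*3^(-1 ) 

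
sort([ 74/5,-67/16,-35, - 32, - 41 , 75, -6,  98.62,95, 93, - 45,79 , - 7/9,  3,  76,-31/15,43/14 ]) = [ - 45, - 41, -35, -32  , - 6, - 67/16, - 31/15,-7/9, 3,43/14, 74/5,75,76,  79, 93,95, 98.62 ]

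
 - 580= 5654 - 6234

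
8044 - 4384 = 3660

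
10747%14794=10747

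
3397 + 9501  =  12898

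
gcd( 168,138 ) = 6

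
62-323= - 261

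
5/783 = 5/783 = 0.01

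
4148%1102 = 842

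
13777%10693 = 3084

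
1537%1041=496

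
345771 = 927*373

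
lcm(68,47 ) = 3196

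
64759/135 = 479 + 94/135 = 479.70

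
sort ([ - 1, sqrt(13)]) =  [ - 1, sqrt (13 ) ] 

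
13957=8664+5293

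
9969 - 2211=7758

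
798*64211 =51240378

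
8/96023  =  8/96023 = 0.00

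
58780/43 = 58780/43 = 1366.98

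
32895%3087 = 2025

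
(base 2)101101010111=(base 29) 3D3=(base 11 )21aa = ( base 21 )6C5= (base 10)2903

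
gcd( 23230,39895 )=505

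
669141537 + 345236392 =1014377929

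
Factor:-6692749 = - 7^1 * 956107^1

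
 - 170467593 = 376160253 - 546627846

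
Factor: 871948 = 2^2*7^1*11^1*19^1*149^1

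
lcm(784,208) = 10192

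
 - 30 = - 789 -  - 759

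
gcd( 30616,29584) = 344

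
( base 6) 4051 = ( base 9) 1204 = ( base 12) 627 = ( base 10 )895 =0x37F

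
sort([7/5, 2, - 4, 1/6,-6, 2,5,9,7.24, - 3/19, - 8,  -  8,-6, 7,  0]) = [-8,-8,-6, - 6 ,- 4, - 3/19, 0,1/6, 7/5, 2, 2,5, 7, 7.24, 9 ]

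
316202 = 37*8546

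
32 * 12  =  384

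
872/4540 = 218/1135  =  0.19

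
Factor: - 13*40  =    -  520 = - 2^3*5^1*13^1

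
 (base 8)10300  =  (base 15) 140D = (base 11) 3249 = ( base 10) 4288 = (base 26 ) 68O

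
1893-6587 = -4694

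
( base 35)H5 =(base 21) 17C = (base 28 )LC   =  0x258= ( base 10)600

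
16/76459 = 16/76459=0.00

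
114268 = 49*2332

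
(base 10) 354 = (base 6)1350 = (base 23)f9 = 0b101100010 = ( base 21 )gi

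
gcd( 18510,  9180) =30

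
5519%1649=572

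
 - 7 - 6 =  - 13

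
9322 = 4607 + 4715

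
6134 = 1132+5002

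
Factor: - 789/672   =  -263/224 = - 2^(  -  5 )*7^( - 1)*263^1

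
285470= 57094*5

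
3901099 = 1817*2147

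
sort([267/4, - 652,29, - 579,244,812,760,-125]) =[ - 652 ,-579, - 125,29, 267/4,244,760, 812]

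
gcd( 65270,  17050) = 10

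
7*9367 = 65569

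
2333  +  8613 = 10946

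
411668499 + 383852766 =795521265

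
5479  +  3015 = 8494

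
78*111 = 8658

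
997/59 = 997/59 = 16.90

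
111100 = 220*505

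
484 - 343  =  141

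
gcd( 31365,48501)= 153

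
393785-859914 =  - 466129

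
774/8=96 + 3/4= 96.75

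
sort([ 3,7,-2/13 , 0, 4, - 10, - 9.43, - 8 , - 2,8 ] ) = [  -  10,-9.43, - 8, - 2, - 2/13,  0, 3,  4,7, 8]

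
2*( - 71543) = -143086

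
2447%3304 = 2447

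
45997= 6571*7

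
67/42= 1 + 25/42 = 1.60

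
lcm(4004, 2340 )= 180180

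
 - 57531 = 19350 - 76881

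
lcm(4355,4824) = 313560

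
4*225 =900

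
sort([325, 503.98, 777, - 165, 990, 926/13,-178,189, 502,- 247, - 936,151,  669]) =[ - 936 ,-247,  -  178,  -  165, 926/13,  151,189, 325,  502, 503.98,  669, 777, 990 ] 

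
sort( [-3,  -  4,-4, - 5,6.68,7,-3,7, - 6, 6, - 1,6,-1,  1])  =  [ - 6,  -  5, - 4,  -  4,  -  3,-3, - 1, - 1 , 1,6,6, 6.68, 7 , 7]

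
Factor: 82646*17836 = 2^3  *  7^3*13^1*31^2*43^1 = 1474074056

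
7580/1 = 7580 = 7580.00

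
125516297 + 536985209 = 662501506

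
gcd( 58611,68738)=1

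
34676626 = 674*51449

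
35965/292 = 123 + 49/292 =123.17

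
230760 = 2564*90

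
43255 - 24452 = 18803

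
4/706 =2/353 =0.01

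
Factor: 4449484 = 2^2*13^1*41^1 *2087^1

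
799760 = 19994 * 40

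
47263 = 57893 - 10630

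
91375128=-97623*( - 936)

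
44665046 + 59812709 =104477755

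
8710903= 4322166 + 4388737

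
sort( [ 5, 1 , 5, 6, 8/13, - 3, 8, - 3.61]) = [ - 3.61 ,-3, 8/13, 1,5, 5,6,  8] 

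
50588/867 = 50588/867 = 58.35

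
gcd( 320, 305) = 5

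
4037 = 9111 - 5074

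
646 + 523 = 1169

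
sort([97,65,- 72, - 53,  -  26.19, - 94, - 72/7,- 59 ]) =[ - 94, - 72, - 59, - 53,- 26.19, - 72/7, 65,97]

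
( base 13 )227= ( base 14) 1c7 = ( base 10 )371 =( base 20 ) IB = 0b101110011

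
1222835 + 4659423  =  5882258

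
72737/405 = 179 +242/405 = 179.60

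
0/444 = 0 = 0.00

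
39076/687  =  39076/687 =56.88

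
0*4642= 0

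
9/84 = 3/28 = 0.11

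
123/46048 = 123/46048 = 0.00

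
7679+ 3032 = 10711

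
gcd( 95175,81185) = 5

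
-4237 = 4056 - 8293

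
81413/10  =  8141 + 3/10=8141.30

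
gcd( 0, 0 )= 0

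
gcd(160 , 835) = 5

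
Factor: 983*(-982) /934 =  - 482653/467 =- 467^(-1 )*491^1 * 983^1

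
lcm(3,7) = 21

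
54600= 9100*6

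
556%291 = 265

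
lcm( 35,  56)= 280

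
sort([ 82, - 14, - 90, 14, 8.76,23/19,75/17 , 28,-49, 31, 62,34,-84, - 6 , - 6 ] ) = [-90,-84,-49, - 14,  -  6, - 6, 23/19,75/17, 8.76, 14, 28,31,34, 62,82 ]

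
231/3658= 231/3658 = 0.06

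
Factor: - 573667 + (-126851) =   -  2^1*3^1*7^1*13^1*1283^1=- 700518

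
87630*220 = 19278600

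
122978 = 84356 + 38622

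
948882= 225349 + 723533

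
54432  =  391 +54041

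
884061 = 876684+7377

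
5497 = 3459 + 2038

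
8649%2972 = 2705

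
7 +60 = 67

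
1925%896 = 133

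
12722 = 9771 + 2951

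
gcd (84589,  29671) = 1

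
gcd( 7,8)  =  1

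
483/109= 483/109 =4.43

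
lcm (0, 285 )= 0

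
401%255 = 146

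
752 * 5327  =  4005904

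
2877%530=227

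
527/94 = 527/94  =  5.61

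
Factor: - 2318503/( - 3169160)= 2^ (-3 )*5^ (-1)  *  11^1*79229^( -1 )  *  210773^1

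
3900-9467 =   -  5567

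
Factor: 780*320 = 249600 = 2^8*3^1*5^2*13^1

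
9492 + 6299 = 15791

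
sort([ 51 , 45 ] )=[45,51]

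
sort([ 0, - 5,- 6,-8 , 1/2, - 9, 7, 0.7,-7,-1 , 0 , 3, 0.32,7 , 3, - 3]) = [ - 9  ,- 8, - 7,-6,-5,-3, - 1, 0,0, 0.32, 1/2 , 0.7,3,3,7 , 7 ]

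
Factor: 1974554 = 2^1 *89^1 * 11093^1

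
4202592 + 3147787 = 7350379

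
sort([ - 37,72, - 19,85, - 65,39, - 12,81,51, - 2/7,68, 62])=[ -65, - 37, - 19,- 12, - 2/7,39,51,62, 68, 72,81, 85 ]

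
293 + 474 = 767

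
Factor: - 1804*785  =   -1416140 = - 2^2*5^1*11^1*41^1*157^1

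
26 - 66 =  - 40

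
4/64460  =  1/16115 = 0.00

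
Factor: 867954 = 2^1*3^1*144659^1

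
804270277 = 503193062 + 301077215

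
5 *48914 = 244570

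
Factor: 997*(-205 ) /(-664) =204385/664 = 2^ (-3)*5^1*41^1*83^( - 1 )*997^1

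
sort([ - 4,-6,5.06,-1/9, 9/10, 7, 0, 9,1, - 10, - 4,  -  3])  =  [  -  10,- 6, - 4, - 4,-3, - 1/9,0,9/10, 1,5.06,7,  9] 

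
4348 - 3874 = 474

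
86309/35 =86309/35 = 2465.97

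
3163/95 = 3163/95 = 33.29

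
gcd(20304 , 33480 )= 216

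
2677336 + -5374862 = - 2697526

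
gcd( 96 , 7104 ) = 96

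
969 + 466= 1435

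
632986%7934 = 6200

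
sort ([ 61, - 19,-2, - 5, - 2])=[ - 19  ,-5,-2, -2,61 ] 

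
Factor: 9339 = 3^1 * 11^1  *  283^1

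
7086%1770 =6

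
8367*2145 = 17947215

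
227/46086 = 227/46086 = 0.00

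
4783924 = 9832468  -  5048544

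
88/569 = 88/569 = 0.15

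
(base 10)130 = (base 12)aa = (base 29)4E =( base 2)10000010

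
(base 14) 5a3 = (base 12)797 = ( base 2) 10001100011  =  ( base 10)1123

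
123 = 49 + 74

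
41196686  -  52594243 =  - 11397557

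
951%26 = 15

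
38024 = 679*56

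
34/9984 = 17/4992  =  0.00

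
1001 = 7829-6828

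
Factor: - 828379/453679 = -17^(-1 )*26687^( - 1)* 828379^1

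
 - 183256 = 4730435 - 4913691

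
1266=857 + 409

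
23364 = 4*5841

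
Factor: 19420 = 2^2*5^1*971^1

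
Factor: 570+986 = 2^2* 389^1 = 1556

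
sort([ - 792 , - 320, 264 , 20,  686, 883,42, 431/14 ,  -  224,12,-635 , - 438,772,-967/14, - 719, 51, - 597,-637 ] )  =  [ - 792, - 719, - 637, - 635, - 597 , - 438, - 320, - 224, - 967/14, 12, 20,431/14, 42,51, 264, 686, 772, 883 ] 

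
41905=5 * 8381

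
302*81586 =24638972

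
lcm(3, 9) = 9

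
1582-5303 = -3721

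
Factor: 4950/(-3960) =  - 5/4 = -2^(  -  2)*5^1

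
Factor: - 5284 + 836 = -2^5*139^1 = -4448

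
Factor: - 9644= - 2^2*2411^1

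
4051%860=611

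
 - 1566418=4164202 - 5730620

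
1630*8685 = 14156550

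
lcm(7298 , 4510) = 401390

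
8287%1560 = 487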